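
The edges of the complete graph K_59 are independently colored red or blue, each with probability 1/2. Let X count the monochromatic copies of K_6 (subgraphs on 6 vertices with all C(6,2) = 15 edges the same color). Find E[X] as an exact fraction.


Let X = Σ_S X_S over the C(59, 6) = 45057474 subsets S of size 6, where X_S = 1 if the K_6 on S is monochromatic.
For a fixed S, the K_6 on S has C(6, 2) = 15 edges. P[all 15 edges red] = (1/2)^15, and likewise for blue, so P[monochromatic] = 2·(1/2)^15 = 2^{1 − 15} = 1/16384.
By linearity of expectation: E[X] = C(59, 6) · 2^{1 − 15} = 45057474 · 1/16384 = 22528737/8192.
Numerically: E[X] ≈ 2750.0900.

E[X] = C(59,6)·2^(1−C(6,2)) = 22528737/8192 ≈ 2750.0900.


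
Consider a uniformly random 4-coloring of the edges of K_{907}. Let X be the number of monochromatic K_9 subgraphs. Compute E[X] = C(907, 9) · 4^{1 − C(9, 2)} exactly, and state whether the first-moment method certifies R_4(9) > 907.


E[X] = C(907, 9) · 4^{1 − 36} = 1100045734961417331175 · 4^{−35} = 1100045734961417331175/1180591620717411303424.
As a reduced fraction: E[X] = 1100045734961417331175/1180591620717411303424 ≈ 0.9317750.
Is E[X] < 1? YES.
Since E[X] < 1, there exists a 4-coloring of K_{907} with no monochromatic K_9; hence R_4(9) > 907.

E[X] = 1100045734961417331175/1180591620717411303424 ≈ 0.9317750; E[X] < 1, so R_4(9) > 907.


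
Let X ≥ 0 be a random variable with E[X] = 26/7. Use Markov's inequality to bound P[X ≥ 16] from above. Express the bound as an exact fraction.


μ = E[X] = 26/7, a = 16.
Markov: P[X ≥ 16] ≤ μ/a = (26/7)/16 = 13/56.
Numerically: ≈ 0.2321.
(Since a = 16 > μ = 3.7143, the bound 13/56 is < 1 and informative.)

P[X ≥ 16] ≤ 13/56 ≈ 0.2321.


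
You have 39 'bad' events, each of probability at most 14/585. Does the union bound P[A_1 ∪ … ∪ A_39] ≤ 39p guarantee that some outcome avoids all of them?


Union bound: P[∪_{i=1}^{39} A_i] ≤ Σ_i P[A_i] ≤ 39·p = 39·(14/585) = 14/15.
Numerically: 14/15 ≈ 0.933333.
Is 14/15 < 1? YES.
Since P[∪ A_i] ≤ 14/15 < 1, the complement has P[∩ A_i^c] ≥ 1 − 14/15 = 1/15 > 0, so some outcome avoids every A_i.

39·p = 14/15 ≈ 0.933333; existence CERTIFIED by the union bound.


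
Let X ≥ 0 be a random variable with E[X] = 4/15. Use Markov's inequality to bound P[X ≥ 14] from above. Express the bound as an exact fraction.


μ = E[X] = 4/15, a = 14.
Markov: P[X ≥ 14] ≤ μ/a = (4/15)/14 = 2/105.
Numerically: ≈ 0.019048.
(Since a = 14 > μ = 0.266667, the bound 2/105 is < 1 and informative.)

P[X ≥ 14] ≤ 2/105 ≈ 0.019048.


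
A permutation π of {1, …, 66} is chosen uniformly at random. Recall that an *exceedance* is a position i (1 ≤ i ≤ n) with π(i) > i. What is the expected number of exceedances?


Write X = Σ_{i=1}^{66} X_i, where X_i = 1_{π(i) > i}.
For each fixed i, π(i) is uniform over {1, …, 66} (marginal of a uniform permutation), so P[π(i) > i] = (n − i)/n. Summing: Σ_{i=1}^{66} (n − i)/n = (0 + 1 + … + 65)/66 = 66(66 − 1)/(2·66) = (66 − 1)/2.
Hence E[X] = Σ_{i=1}^{66} (66 − i)/66 = 65/2 ≈ 32.500.

E[X] = 65/2 = 32.500.


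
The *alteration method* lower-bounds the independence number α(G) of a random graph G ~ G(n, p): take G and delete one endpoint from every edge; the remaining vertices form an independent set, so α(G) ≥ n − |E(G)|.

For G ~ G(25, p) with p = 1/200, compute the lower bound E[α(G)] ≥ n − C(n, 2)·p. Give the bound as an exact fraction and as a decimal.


E[|E(G)|] = C(25, 2)·p = 300 · (1/200) = 3/2.
E[α(G)] ≥ n − E[|E(G)|] = 25 − 3/2 = 47/2.
Numerically: ≈ 23.500.
(This is only a lower bound; the true E[α(G)] may be larger.)

E[α(G)] ≥ 47/2 ≈ 23.500.


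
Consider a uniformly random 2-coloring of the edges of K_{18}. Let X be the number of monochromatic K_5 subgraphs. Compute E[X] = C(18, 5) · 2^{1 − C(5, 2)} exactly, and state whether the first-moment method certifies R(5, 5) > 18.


E[X] = C(18, 5) · 2^{1 − 10} = 8568 · 2^{−9} = 8568/512.
As a reduced fraction: E[X] = 1071/64 ≈ 16.7344.
Is E[X] < 1? NO.
Since E[X] ≥ 1, the first-moment bound is inconclusive at n = 18; it does NOT by itself certify R(5, 5) > 18.

E[X] = 1071/64 ≈ 16.7344; E[X] ≥ 1; first-moment method inconclusive here.


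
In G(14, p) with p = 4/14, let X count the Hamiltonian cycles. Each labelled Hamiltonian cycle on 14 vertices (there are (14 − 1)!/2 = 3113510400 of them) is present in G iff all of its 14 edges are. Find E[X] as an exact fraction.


K_14 has (14 − 1)!/2 = 3113510400 labelled Hamiltonian cycles.
For each such Hamiltonian cycle H, let X_H = 1 if all 14 edges of H are present in G. Then P[X_H = 1] = p^{14} = (2/7)^{14} = 16384/678223072849.
Summing the indicators: E[X] = Σ_H E[X_H] = 3113510400 · p^{14} = 3113510400 · 16384/678223072849 = 7287393484800/96889010407.
Numerically: E[X] ≈ 75.2138.

E[X] = 3113510400 · (2/7)^{14} = 7287393484800/96889010407 ≈ 75.2138.


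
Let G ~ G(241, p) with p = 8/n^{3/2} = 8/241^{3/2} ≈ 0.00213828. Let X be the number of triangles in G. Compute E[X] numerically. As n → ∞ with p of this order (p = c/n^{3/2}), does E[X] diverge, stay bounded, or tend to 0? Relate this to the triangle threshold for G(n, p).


Number of potential triangles: C(241, 3) = 2303960.
Each occurs with probability p³ ≈ (0.00213828)³ ≈ 9.77672207e-09.
By linearity: E[X] = C(241, 3)·p³ ≈ 2303960 · 9.77672207e-09 ≈ 0.022525.
Since α = 3/2 > 1, p = c/n^{3/2} = o(1/n) is below the triangle threshold p ~ 1/n. Asymptotically E[X] ~ (c³/6)·n^{3(1−α)} = (8³/6)·n^{-1.5} → 0, so by Markov's inequality G has no triangles w.h.p.

E[X] ≈ 0.022525; in regime p = Θ(1/n^{3/2}) E[X] tends to 0 (below the triangle threshold p ~ 1/n).


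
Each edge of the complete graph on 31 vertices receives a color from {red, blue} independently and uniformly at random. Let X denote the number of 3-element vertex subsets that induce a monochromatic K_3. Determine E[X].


Let X = Σ_S X_S over the C(31, 3) = 4495 subsets S of size 3, where X_S = 1 if the K_3 on S is monochromatic.
For a fixed S, the K_3 on S has C(3, 2) = 3 edges. P[all 3 edges red] = (1/2)^3, and likewise for blue, so P[monochromatic] = 2·(1/2)^3 = 2^{1 − 3} = 1/4.
By linearity: E[X] = C(31, 3) · 2^{1 − 3} = 4495 · 1/4 = 4495/4.
Numerically: E[X] ≈ 1123.7500.

E[X] = C(31,3)·2^(1−C(3,2)) = 4495/4 ≈ 1123.7500.


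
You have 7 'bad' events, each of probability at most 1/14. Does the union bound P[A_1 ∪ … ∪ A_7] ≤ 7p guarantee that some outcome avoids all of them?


Union bound: P[∪_{i=1}^{7} A_i] ≤ Σ_i P[A_i] ≤ 7·p = 7·(1/14) = 1/2.
Numerically: 1/2 ≈ 0.500000.
Is 1/2 < 1? YES.
Since P[∪ A_i] ≤ 1/2 < 1, the complement has P[∩ A_i^c] ≥ 1 − 1/2 = 1/2 > 0, so some outcome avoids every A_i.

7·p = 1/2 ≈ 0.500000; existence CERTIFIED by the union bound.


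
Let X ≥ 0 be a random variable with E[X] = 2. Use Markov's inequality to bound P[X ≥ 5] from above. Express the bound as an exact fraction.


μ = E[X] = 2, a = 5.
Markov: P[X ≥ 5] ≤ μ/a = (2)/5 = 2/5.
Numerically: ≈ 0.400000.
(Since a = 5 > μ = 2.000000, the bound 2/5 is < 1 and informative.)

P[X ≥ 5] ≤ 2/5 ≈ 0.400000.


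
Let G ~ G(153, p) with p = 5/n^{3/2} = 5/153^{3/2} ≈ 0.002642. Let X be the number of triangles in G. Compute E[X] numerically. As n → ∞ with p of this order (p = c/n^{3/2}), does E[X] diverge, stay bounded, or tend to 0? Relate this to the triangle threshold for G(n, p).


Number of potential triangles: C(153, 3) = 585276.
Each occurs with probability p³ ≈ (0.002642)³ ≈ 1.8441599e-08.
By linearity: E[X] = C(153, 3)·p³ ≈ 585276 · 1.8441599e-08 ≈ 0.01079.
Since α = 3/2 > 1, p = c/n^{3/2} = o(1/n) is below the triangle threshold p ~ 1/n. Asymptotically E[X] ~ (c³/6)·n^{3(1−α)} = (5³/6)·n^{-1.5} → 0, so by Markov's inequality G has no triangles w.h.p.

E[X] ≈ 0.01079; in regime p = Θ(1/n^{3/2}) E[X] tends to 0 (below the triangle threshold p ~ 1/n).


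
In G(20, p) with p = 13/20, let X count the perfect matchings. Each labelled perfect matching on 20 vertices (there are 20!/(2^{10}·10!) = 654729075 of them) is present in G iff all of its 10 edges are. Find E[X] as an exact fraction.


K_20 has 20!/(2^{10}·10!) = 654729075 labelled perfect matchings.
For each such perfect matching H, let X_H = 1 if all 10 edges of H are present in G. Then P[X_H = 1] = p^{10} = (13/20)^{10} = 137858491849/10240000000000.
Summing the indicators: E[X] = Σ_H E[X_H] = 654729075 · p^{10} = 654729075 · 137858491849/10240000000000 = 3610398513967632387/409600000000.
Numerically: E[X] ≈ 8.814e+06.

E[X] = 654729075 · (13/20)^{10} = 3610398513967632387/409600000000 ≈ 8.814e+06.


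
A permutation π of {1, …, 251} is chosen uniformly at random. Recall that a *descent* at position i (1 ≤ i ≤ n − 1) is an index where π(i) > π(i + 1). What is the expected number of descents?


Write X = Σ X_I over i = 1, …, 250, with X_I the indicator of one descent.
There are 250 indicators.
For each fixed i, the pair (π(i), π(i+1)) is a uniformly random ordered pair of distinct values from {1, …, 251}; by symmetry P[π(i) > π(i+1)] = 1/2.
By linearity: E[X] = 250 · (1/2) = (251 − 1) · (1/2) = 125 ≈ 125.00000.

E[X] = 125 = 125.00000.


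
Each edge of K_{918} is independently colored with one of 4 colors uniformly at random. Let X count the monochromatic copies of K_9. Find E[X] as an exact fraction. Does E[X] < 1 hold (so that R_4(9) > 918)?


E[X] = C(918, 9) · 4^{1 − 36} = 1226696518272037432620 · 4^{−35} = 1226696518272037432620/1180591620717411303424.
As a reduced fraction: E[X] = 306674129568009358155/295147905179352825856 ≈ 1.039052.
Is E[X] < 1? NO.
Since E[X] ≥ 1, the first-moment bound is inconclusive at n = 918; it does NOT by itself certify R_4(9) > 918.

E[X] = 306674129568009358155/295147905179352825856 ≈ 1.039052; E[X] ≥ 1; first-moment method inconclusive here.


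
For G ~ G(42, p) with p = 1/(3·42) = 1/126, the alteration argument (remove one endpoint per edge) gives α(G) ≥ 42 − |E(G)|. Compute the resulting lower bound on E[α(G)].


E[|E(G)|] = C(42, 2)·p = 861 · (1/126) = 41/6.
E[α(G)] ≥ n − E[|E(G)|] = 42 − 41/6 = 211/6.
Numerically: ≈ 35.167.
(This is only a lower bound; the true E[α(G)] may be larger.)

E[α(G)] ≥ 211/6 ≈ 35.167.


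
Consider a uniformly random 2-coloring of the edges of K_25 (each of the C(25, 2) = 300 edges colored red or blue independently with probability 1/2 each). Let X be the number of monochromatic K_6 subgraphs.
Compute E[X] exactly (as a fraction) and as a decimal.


Let X = Σ_S X_S over the C(25, 6) = 177100 subsets S of size 6, where X_S = 1 if the K_6 on S is monochromatic.
For a fixed S, the K_6 on S has C(6, 2) = 15 edges. P[all 15 edges red] = (1/2)^15, and likewise for blue, so P[monochromatic] = 2·(1/2)^15 = 2^{1 − 15} = 1/16384.
Summing: E[X] = C(25, 6) · 2^{1 − 15} = 177100 · 1/16384 = 44275/4096.
Numerically: E[X] ≈ 10.80933.

E[X] = C(25,6)·2^(1−C(6,2)) = 44275/4096 ≈ 10.80933.


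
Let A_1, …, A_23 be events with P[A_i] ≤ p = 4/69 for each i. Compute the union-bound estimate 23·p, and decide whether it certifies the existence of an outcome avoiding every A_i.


Union bound: P[∪_{i=1}^{23} A_i] ≤ Σ_i P[A_i] ≤ 23·p = 23·(4/69) = 4/3.
Numerically: 4/3 ≈ 1.333.
Is 4/3 < 1? NO.
Since the bound 4/3 is ≥ 1, the union bound is uninformative here; it does NOT by itself certify existence.

23·p = 4/3 ≈ 1.333; existence NOT certified by the union bound.


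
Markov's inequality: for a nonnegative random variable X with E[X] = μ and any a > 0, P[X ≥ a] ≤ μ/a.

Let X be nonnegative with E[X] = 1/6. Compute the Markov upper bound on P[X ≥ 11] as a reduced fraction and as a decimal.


μ = E[X] = 1/6, a = 11.
Markov: P[X ≥ 11] ≤ μ/a = (1/6)/11 = 1/66.
Numerically: ≈ 0.015.
(Since a = 11 > μ = 0.167, the bound 1/66 is < 1 and informative.)

P[X ≥ 11] ≤ 1/66 ≈ 0.015.


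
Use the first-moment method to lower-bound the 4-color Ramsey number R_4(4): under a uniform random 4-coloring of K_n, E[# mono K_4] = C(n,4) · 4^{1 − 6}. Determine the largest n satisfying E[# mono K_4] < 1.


We need C(n, 4) · 4^{1 − 6} < 1, i.e. C(n, 4) < 4^{6 − 1} = 1024.
Check values of n near the boundary:
  n = 13: C(13, 4) = 715; 715 < 1024? YES
  n = 14: C(14, 4) = 1001; 1001 < 1024? YES
  n = 15: C(15, 4) = 1365; 1365 < 1024? NO
  n = 16: C(16, 4) = 1820; 1820 < 1024? NO
  n = 17: C(17, 4) = 2380; 2380 < 1024? NO
The largest n with C(n, 4) < 1024 is n = 14 (where E[X] = 1001/1024 ≈ 0.9775). Hence R_4(4) > 14, i.e. R_4(4) ≥ 15.

Largest n = 14; hence R_4(4) > 14.


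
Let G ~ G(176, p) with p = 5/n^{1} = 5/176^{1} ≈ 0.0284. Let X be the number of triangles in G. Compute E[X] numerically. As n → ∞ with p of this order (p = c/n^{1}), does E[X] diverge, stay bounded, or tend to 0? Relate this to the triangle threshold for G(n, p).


Number of potential triangles: C(176, 3) = 893200.
Each occurs with probability p³ ≈ (0.0284)³ ≈ 2.29283e-05.
By linearity: E[X] = C(176, 3)·p³ ≈ 893200 · 2.29283e-05 ≈ 20.480.
Here α = 1, so p = 5/n is exactly at the triangle threshold p ~ 1/n. Asymptotically E[X] → c³/6 = 5³/6 = 125/6 ≈ 20.833, a bounded constant. In this regime the triangle count is asymptotically Poisson(c³/6).

E[X] ≈ 20.480; in regime p = Θ(1/n^{1}) E[X] stays bounded (at the triangle threshold p ~ 1/n).


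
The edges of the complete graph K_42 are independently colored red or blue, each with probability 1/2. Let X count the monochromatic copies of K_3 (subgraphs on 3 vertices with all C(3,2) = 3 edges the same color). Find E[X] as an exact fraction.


Let X = Σ_S X_S over the C(42, 3) = 11480 subsets S of size 3, where X_S = 1 if the K_3 on S is monochromatic.
For a fixed S, the K_3 on S has C(3, 2) = 3 edges. P[all 3 edges red] = (1/2)^3, and likewise for blue, so P[monochromatic] = 2·(1/2)^3 = 2^{1 − 3} = 1/4.
Summing: E[X] = C(42, 3) · 2^{1 − 3} = 11480 · 1/4 = 2870.
Numerically: E[X] ≈ 2870.000.

E[X] = C(42,3)·2^(1−C(3,2)) = 2870 ≈ 2870.000.


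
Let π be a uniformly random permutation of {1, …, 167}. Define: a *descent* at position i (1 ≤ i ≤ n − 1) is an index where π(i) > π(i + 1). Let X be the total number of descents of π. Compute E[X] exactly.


Write X = Σ X_I over i = 1, …, 166, with X_I the indicator of one descent.
There are 166 indicators.
For each fixed i, the pair (π(i), π(i+1)) is a uniformly random ordered pair of distinct values from {1, …, 167}; by symmetry P[π(i) > π(i+1)] = 1/2.
By linearity: E[X] = 166 · (1/2) = (167 − 1) · (1/2) = 83 ≈ 83.0000.

E[X] = 83 = 83.0000.


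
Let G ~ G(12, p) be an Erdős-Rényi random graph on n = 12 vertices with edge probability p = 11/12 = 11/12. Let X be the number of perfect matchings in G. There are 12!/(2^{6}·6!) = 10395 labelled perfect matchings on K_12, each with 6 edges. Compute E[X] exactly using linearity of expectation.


K_12 has 12!/(2^{6}·6!) = 10395 labelled perfect matchings.
For each such perfect matching H, let X_H = 1 if all 6 edges of H are present in G. Then P[X_H = 1] = p^{6} = (11/12)^{6} = 1771561/2985984.
By linearity of expectation: E[X] = Σ_H E[X_H] = 10395 · p^{6} = 10395 · 1771561/2985984 = 682050985/110592.
Numerically: E[X] ≈ 6167.

E[X] = 10395 · (11/12)^{6} = 682050985/110592 ≈ 6167.


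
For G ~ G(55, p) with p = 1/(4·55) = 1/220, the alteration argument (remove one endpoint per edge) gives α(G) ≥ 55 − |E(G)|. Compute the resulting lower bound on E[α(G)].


E[|E(G)|] = C(55, 2)·p = 1485 · (1/220) = 27/4.
E[α(G)] ≥ n − E[|E(G)|] = 55 − 27/4 = 193/4.
Numerically: ≈ 48.250000.
(This is only a lower bound; the true E[α(G)] may be larger.)

E[α(G)] ≥ 193/4 ≈ 48.250000.


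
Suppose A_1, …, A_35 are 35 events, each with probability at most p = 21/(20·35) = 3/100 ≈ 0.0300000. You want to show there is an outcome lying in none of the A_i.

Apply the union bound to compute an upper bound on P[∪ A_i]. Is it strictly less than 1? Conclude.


Union bound: P[∪_{i=1}^{35} A_i] ≤ Σ_i P[A_i] ≤ 35·p = 35·(3/100) = 21/20.
Numerically: 21/20 ≈ 1.0500000.
Is 21/20 < 1? NO.
Since the bound 21/20 is ≥ 1, the union bound is uninformative here; it does NOT by itself certify existence.

35·p = 21/20 ≈ 1.0500000; existence NOT certified by the union bound.


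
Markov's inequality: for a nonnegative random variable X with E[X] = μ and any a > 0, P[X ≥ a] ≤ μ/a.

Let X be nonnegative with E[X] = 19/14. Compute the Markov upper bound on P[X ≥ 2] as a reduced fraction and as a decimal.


μ = E[X] = 19/14, a = 2.
Markov: P[X ≥ 2] ≤ μ/a = (19/14)/2 = 19/28.
Numerically: ≈ 0.679.
(Since a = 2 > μ = 1.357, the bound 19/28 is < 1 and informative.)

P[X ≥ 2] ≤ 19/28 ≈ 0.679.


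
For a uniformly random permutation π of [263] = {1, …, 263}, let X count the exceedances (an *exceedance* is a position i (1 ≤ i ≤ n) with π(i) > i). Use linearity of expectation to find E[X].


Write X = Σ_{i=1}^{263} X_i, where X_i = 1_{π(i) > i}.
For each fixed i, π(i) is uniform over {1, …, 263} (marginal of a uniform permutation), so P[π(i) > i] = (n − i)/n. Summing: Σ_{i=1}^{263} (n − i)/n = (0 + 1 + … + 262)/263 = 263(263 − 1)/(2·263) = (263 − 1)/2.
Hence E[X] = Σ_{i=1}^{263} (263 − i)/263 = 131 ≈ 131.000.

E[X] = 131 = 131.000.


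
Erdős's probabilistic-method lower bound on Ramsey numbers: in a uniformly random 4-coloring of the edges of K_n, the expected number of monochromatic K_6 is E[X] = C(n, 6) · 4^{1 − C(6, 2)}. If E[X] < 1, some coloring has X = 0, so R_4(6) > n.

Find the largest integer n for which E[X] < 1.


We need C(n, 6) · 4^{1 − 15} < 1, i.e. C(n, 6) < 4^{15 − 1} = 268435456.
Check values of n near the boundary:
  n = 75: C(75, 6) = 201359550; 201359550 < 268435456? YES
  n = 76: C(76, 6) = 218618940; 218618940 < 268435456? YES
  n = 77: C(77, 6) = 237093780; 237093780 < 268435456? YES
  n = 78: C(78, 6) = 256851595; 256851595 < 268435456? YES
  n = 79: C(79, 6) = 277962685; 277962685 < 268435456? NO
The largest n with C(n, 6) < 268435456 is n = 78 (where E[X] = 256851595/268435456 ≈ 0.9568). Hence R_4(6) > 78, i.e. R_4(6) ≥ 79.

Largest n = 78; hence R_4(6) > 78.


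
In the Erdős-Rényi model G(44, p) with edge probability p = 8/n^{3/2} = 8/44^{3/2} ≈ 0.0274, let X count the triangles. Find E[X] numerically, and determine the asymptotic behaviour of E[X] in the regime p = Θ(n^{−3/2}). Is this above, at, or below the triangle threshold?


Number of potential triangles: C(44, 3) = 13244.
Each occurs with probability p³ ≈ (0.0274)³ ≈ 2.05936e-05.
By linearity: E[X] = C(44, 3)·p³ ≈ 13244 · 2.05936e-05 ≈ 0.273.
Since α = 3/2 > 1, p = c/n^{3/2} = o(1/n) is below the triangle threshold p ~ 1/n. Asymptotically E[X] ~ (c³/6)·n^{3(1−α)} = (8³/6)·n^{-1.5} → 0, so by Markov's inequality G has no triangles w.h.p.

E[X] ≈ 0.273; in regime p = Θ(1/n^{3/2}) E[X] tends to 0 (below the triangle threshold p ~ 1/n).


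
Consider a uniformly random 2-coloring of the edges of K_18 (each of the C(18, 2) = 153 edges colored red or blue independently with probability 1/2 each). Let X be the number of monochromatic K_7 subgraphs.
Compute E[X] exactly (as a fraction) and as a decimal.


Let X = Σ_S X_S over the C(18, 7) = 31824 subsets S of size 7, where X_S = 1 if the K_7 on S is monochromatic.
For a fixed S, the K_7 on S has C(7, 2) = 21 edges. P[all 21 edges red] = (1/2)^21, and likewise for blue, so P[monochromatic] = 2·(1/2)^21 = 2^{1 − 21} = 1/1048576.
By linearity of expectation: E[X] = C(18, 7) · 2^{1 − 21} = 31824 · 1/1048576 = 1989/65536.
Numerically: E[X] ≈ 0.030.

E[X] = C(18,7)·2^(1−C(7,2)) = 1989/65536 ≈ 0.030.


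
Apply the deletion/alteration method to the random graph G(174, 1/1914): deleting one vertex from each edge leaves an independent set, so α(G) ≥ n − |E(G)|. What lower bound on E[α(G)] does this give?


E[|E(G)|] = C(174, 2)·p = 15051 · (1/1914) = 173/22.
E[α(G)] ≥ n − E[|E(G)|] = 174 − 173/22 = 3655/22.
Numerically: ≈ 166.136.
(This is only a lower bound; the true E[α(G)] may be larger.)

E[α(G)] ≥ 3655/22 ≈ 166.136.


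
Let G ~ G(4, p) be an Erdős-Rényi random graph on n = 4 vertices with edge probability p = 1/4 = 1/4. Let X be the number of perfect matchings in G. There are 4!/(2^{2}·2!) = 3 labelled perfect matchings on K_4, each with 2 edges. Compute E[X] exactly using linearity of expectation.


K_4 has 4!/(2^{2}·2!) = 3 labelled perfect matchings.
For each such perfect matching H, let X_H = 1 if all 2 edges of H are present in G. Then P[X_H = 1] = p^{2} = (1/4)^{2} = 1/16.
By linearity: E[X] = Σ_H E[X_H] = 3 · p^{2} = 3 · 1/16 = 3/16.
Numerically: E[X] ≈ 0.1875.

E[X] = 3 · (1/4)^{2} = 3/16 ≈ 0.1875.


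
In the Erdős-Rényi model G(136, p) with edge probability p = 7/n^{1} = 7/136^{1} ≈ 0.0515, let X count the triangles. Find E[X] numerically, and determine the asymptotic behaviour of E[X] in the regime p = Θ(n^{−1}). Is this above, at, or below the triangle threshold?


Number of potential triangles: C(136, 3) = 410040.
Each occurs with probability p³ ≈ (0.0515)³ ≈ 1.36357e-04.
By linearity: E[X] = C(136, 3)·p³ ≈ 410040 · 1.36357e-04 ≈ 55.912.
Here α = 1, so p = 7/n is exactly at the triangle threshold p ~ 1/n. Asymptotically E[X] → c³/6 = 7³/6 = 343/6 ≈ 57.167, a bounded constant. In this regime the triangle count is asymptotically Poisson(c³/6).

E[X] ≈ 55.912; in regime p = Θ(1/n^{1}) E[X] stays bounded (at the triangle threshold p ~ 1/n).


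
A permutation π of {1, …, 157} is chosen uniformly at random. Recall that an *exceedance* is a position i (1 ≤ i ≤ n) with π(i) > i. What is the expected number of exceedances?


Write X = Σ_{i=1}^{157} X_i, where X_i = 1_{π(i) > i}.
For each fixed i, π(i) is uniform over {1, …, 157} (marginal of a uniform permutation), so P[π(i) > i] = (n − i)/n. Summing: Σ_{i=1}^{157} (n − i)/n = (0 + 1 + … + 156)/157 = 157(157 − 1)/(2·157) = (157 − 1)/2.
Hence E[X] = Σ_{i=1}^{157} (157 − i)/157 = 78 ≈ 78.00000.

E[X] = 78 = 78.00000.


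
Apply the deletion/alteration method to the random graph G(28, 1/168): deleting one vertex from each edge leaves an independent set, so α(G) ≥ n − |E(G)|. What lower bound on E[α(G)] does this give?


E[|E(G)|] = C(28, 2)·p = 378 · (1/168) = 9/4.
E[α(G)] ≥ n − E[|E(G)|] = 28 − 9/4 = 103/4.
Numerically: ≈ 25.7500.
(This is only a lower bound; the true E[α(G)] may be larger.)

E[α(G)] ≥ 103/4 ≈ 25.7500.


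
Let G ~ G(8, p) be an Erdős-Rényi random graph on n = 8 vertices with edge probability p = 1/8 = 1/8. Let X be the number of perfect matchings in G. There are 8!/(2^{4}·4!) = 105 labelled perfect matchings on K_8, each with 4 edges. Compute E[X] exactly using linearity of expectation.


K_8 has 8!/(2^{4}·4!) = 105 labelled perfect matchings.
For each such perfect matching H, let X_H = 1 if all 4 edges of H are present in G. Then P[X_H = 1] = p^{4} = (1/8)^{4} = 1/4096.
By linearity of expectation: E[X] = Σ_H E[X_H] = 105 · p^{4} = 105 · 1/4096 = 105/4096.
Numerically: E[X] ≈ 0.02563.

E[X] = 105 · (1/8)^{4} = 105/4096 ≈ 0.02563.


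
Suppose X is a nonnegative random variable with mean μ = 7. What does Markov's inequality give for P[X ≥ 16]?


μ = E[X] = 7, a = 16.
Markov: P[X ≥ 16] ≤ μ/a = (7)/16 = 7/16.
Numerically: ≈ 0.437500.
(Since a = 16 > μ = 7.000000, the bound 7/16 is < 1 and informative.)

P[X ≥ 16] ≤ 7/16 ≈ 0.437500.


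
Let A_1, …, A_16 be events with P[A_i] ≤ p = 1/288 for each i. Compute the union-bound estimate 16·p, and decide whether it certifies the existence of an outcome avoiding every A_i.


Union bound: P[∪_{i=1}^{16} A_i] ≤ Σ_i P[A_i] ≤ 16·p = 16·(1/288) = 1/18.
Numerically: 1/18 ≈ 0.056.
Is 1/18 < 1? YES.
Since P[∪ A_i] ≤ 1/18 < 1, the complement has P[∩ A_i^c] ≥ 1 − 1/18 = 17/18 > 0, so some outcome avoids every A_i.

16·p = 1/18 ≈ 0.056; existence CERTIFIED by the union bound.


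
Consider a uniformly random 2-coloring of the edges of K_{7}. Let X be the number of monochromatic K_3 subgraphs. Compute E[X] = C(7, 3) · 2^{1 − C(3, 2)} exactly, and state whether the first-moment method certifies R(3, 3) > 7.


E[X] = C(7, 3) · 2^{1 − 3} = 35 · 2^{−2} = 35/4.
As a reduced fraction: E[X] = 35/4 ≈ 8.7500.
Is E[X] < 1? NO.
Since E[X] ≥ 1, the first-moment bound is inconclusive at n = 7; it does NOT by itself certify R(3, 3) > 7.

E[X] = 35/4 ≈ 8.7500; E[X] ≥ 1; first-moment method inconclusive here.


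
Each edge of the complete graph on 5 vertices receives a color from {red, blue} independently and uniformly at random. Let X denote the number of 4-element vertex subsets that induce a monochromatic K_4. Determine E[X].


Let X = Σ_S X_S over the C(5, 4) = 5 subsets S of size 4, where X_S = 1 if the K_4 on S is monochromatic.
For a fixed S, the K_4 on S has C(4, 2) = 6 edges. P[all 6 edges red] = (1/2)^6, and likewise for blue, so P[monochromatic] = 2·(1/2)^6 = 2^{1 − 6} = 1/32.
By linearity of expectation: E[X] = C(5, 4) · 2^{1 − 6} = 5 · 1/32 = 5/32.
Numerically: E[X] ≈ 0.156.

E[X] = C(5,4)·2^(1−C(4,2)) = 5/32 ≈ 0.156.


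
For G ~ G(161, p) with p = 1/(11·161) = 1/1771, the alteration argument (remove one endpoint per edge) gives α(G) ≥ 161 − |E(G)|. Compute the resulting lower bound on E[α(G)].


E[|E(G)|] = C(161, 2)·p = 12880 · (1/1771) = 80/11.
E[α(G)] ≥ n − E[|E(G)|] = 161 − 80/11 = 1691/11.
Numerically: ≈ 153.727273.
(This is only a lower bound; the true E[α(G)] may be larger.)

E[α(G)] ≥ 1691/11 ≈ 153.727273.


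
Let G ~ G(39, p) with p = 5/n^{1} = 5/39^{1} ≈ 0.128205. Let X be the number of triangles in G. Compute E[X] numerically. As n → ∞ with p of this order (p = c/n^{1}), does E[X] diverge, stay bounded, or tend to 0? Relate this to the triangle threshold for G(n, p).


Number of potential triangles: C(39, 3) = 9139.
Each occurs with probability p³ ≈ (0.128205)³ ≈ 2.10725063e-03.
By linearity: E[X] = C(39, 3)·p³ ≈ 9139 · 2.10725063e-03 ≈ 19.258163.
Here α = 1, so p = 5/n is exactly at the triangle threshold p ~ 1/n. Asymptotically E[X] → c³/6 = 5³/6 = 125/6 ≈ 20.833333, a bounded constant. In this regime the triangle count is asymptotically Poisson(c³/6).

E[X] ≈ 19.258163; in regime p = Θ(1/n^{1}) E[X] stays bounded (at the triangle threshold p ~ 1/n).


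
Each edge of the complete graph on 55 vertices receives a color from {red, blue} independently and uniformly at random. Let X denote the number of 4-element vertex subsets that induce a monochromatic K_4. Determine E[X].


Let X = Σ_S X_S over the C(55, 4) = 341055 subsets S of size 4, where X_S = 1 if the K_4 on S is monochromatic.
For a fixed S, the K_4 on S has C(4, 2) = 6 edges. P[all 6 edges red] = (1/2)^6, and likewise for blue, so P[monochromatic] = 2·(1/2)^6 = 2^{1 − 6} = 1/32.
By linearity: E[X] = C(55, 4) · 2^{1 − 6} = 341055 · 1/32 = 341055/32.
Numerically: E[X] ≈ 10657.969.

E[X] = C(55,4)·2^(1−C(4,2)) = 341055/32 ≈ 10657.969.


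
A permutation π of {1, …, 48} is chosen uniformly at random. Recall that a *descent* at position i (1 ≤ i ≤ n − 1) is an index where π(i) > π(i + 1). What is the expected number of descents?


Write X = Σ X_I over i = 1, …, 47, with X_I the indicator of one descent.
There are 47 indicators.
For each fixed i, the pair (π(i), π(i+1)) is a uniformly random ordered pair of distinct values from {1, …, 48}; by symmetry P[π(i) > π(i+1)] = 1/2.
By linearity: E[X] = 47 · (1/2) = (48 − 1) · (1/2) = 47/2 ≈ 23.500.

E[X] = 47/2 = 23.500.


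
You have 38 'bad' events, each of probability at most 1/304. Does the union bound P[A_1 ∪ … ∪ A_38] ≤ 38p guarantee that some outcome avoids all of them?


Union bound: P[∪_{i=1}^{38} A_i] ≤ Σ_i P[A_i] ≤ 38·p = 38·(1/304) = 1/8.
Numerically: 1/8 ≈ 0.125000.
Is 1/8 < 1? YES.
Since P[∪ A_i] ≤ 1/8 < 1, the complement has P[∩ A_i^c] ≥ 1 − 1/8 = 7/8 > 0, so some outcome avoids every A_i.

38·p = 1/8 ≈ 0.125000; existence CERTIFIED by the union bound.


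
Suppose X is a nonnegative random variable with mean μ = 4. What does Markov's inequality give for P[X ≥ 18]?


μ = E[X] = 4, a = 18.
Markov: P[X ≥ 18] ≤ μ/a = (4)/18 = 2/9.
Numerically: ≈ 0.2222.
(Since a = 18 > μ = 4.0000, the bound 2/9 is < 1 and informative.)

P[X ≥ 18] ≤ 2/9 ≈ 0.2222.


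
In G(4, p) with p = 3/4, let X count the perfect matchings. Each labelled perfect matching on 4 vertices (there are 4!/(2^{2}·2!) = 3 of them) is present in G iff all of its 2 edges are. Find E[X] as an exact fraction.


K_4 has 4!/(2^{2}·2!) = 3 labelled perfect matchings.
For each such perfect matching H, let X_H = 1 if all 2 edges of H are present in G. Then P[X_H = 1] = p^{2} = (3/4)^{2} = 9/16.
By linearity of expectation: E[X] = Σ_H E[X_H] = 3 · p^{2} = 3 · 9/16 = 27/16.
Numerically: E[X] ≈ 1.69.

E[X] = 3 · (3/4)^{2} = 27/16 ≈ 1.69.


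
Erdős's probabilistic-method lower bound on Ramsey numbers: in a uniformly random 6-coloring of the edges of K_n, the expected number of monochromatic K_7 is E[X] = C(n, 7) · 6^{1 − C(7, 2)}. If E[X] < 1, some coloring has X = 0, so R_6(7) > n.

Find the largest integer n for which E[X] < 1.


We need C(n, 7) · 6^{1 − 21} < 1, i.e. C(n, 7) < 6^{21 − 1} = 3656158440062976.
Check values of n near the boundary:
  n = 566: C(566, 7) = 3557206237959440; 3557206237959440 < 3656158440062976? YES
  n = 567: C(567, 7) = 3601671315933933; 3601671315933933 < 3656158440062976? YES
  n = 568: C(568, 7) = 3646611956239704; 3646611956239704 < 3656158440062976? YES
  n = 569: C(569, 7) = 3692032389858348; 3692032389858348 < 3656158440062976? NO
  n = 570: C(570, 7) = 3737936877831720; 3737936877831720 < 3656158440062976? NO
  n = 571: C(571, 7) = 3784329711421830; 3784329711421830 < 3656158440062976? NO
The largest n with C(n, 7) < 3656158440062976 is n = 568 (where E[X] = 16882462760369/16926659444736 ≈ 0.9973889). Hence R_6(7) > 568, i.e. R_6(7) ≥ 569.

Largest n = 568; hence R_6(7) > 568.


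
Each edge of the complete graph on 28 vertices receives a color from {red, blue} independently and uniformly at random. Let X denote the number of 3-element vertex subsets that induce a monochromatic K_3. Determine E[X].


Let X = Σ_S X_S over the C(28, 3) = 3276 subsets S of size 3, where X_S = 1 if the K_3 on S is monochromatic.
For a fixed S, the K_3 on S has C(3, 2) = 3 edges. P[all 3 edges red] = (1/2)^3, and likewise for blue, so P[monochromatic] = 2·(1/2)^3 = 2^{1 − 3} = 1/4.
By linearity: E[X] = C(28, 3) · 2^{1 − 3} = 3276 · 1/4 = 819.
Numerically: E[X] ≈ 819.000.

E[X] = C(28,3)·2^(1−C(3,2)) = 819 ≈ 819.000.


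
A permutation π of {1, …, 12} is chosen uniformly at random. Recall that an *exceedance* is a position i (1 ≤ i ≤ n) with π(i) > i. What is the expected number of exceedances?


Write X = Σ_{i=1}^{12} X_i, where X_i = 1_{π(i) > i}.
For each fixed i, π(i) is uniform over {1, …, 12} (marginal of a uniform permutation), so P[π(i) > i] = (n − i)/n. Summing: Σ_{i=1}^{12} (n − i)/n = (0 + 1 + … + 11)/12 = 12(12 − 1)/(2·12) = (12 − 1)/2.
Hence E[X] = Σ_{i=1}^{12} (12 − i)/12 = 11/2 ≈ 5.500.

E[X] = 11/2 = 5.500.


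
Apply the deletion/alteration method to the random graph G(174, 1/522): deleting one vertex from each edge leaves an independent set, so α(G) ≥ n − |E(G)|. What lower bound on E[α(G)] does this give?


E[|E(G)|] = C(174, 2)·p = 15051 · (1/522) = 173/6.
E[α(G)] ≥ n − E[|E(G)|] = 174 − 173/6 = 871/6.
Numerically: ≈ 145.166667.
(This is only a lower bound; the true E[α(G)] may be larger.)

E[α(G)] ≥ 871/6 ≈ 145.166667.


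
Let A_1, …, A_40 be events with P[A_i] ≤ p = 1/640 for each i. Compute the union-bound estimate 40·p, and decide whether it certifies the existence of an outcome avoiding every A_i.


Union bound: P[∪_{i=1}^{40} A_i] ≤ Σ_i P[A_i] ≤ 40·p = 40·(1/640) = 1/16.
Numerically: 1/16 ≈ 0.06250.
Is 1/16 < 1? YES.
Since P[∪ A_i] ≤ 1/16 < 1, the complement has P[∩ A_i^c] ≥ 1 − 1/16 = 15/16 > 0, so some outcome avoids every A_i.

40·p = 1/16 ≈ 0.06250; existence CERTIFIED by the union bound.


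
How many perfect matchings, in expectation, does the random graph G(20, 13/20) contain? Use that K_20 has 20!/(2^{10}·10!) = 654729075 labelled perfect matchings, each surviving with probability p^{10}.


K_20 has 20!/(2^{10}·10!) = 654729075 labelled perfect matchings.
For each such perfect matching H, let X_H = 1 if all 10 edges of H are present in G. Then P[X_H = 1] = p^{10} = (13/20)^{10} = 137858491849/10240000000000.
By linearity: E[X] = Σ_H E[X_H] = 654729075 · p^{10} = 654729075 · 137858491849/10240000000000 = 3610398513967632387/409600000000.
Numerically: E[X] ≈ 8.8144e+06.

E[X] = 654729075 · (13/20)^{10} = 3610398513967632387/409600000000 ≈ 8.8144e+06.


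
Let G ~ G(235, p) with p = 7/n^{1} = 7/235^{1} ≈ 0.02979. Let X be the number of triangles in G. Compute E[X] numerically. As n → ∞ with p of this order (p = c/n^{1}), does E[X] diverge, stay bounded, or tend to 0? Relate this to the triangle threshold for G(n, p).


Number of potential triangles: C(235, 3) = 2135445.
Each occurs with probability p³ ≈ (0.02979)³ ≈ 2.642960e-05.
By linearity: E[X] = C(235, 3)·p³ ≈ 2135445 · 2.642960e-05 ≈ 56.4389.
Here α = 1, so p = 7/n is exactly at the triangle threshold p ~ 1/n. Asymptotically E[X] → c³/6 = 7³/6 = 343/6 ≈ 57.1667, a bounded constant. In this regime the triangle count is asymptotically Poisson(c³/6).

E[X] ≈ 56.4389; in regime p = Θ(1/n^{1}) E[X] stays bounded (at the triangle threshold p ~ 1/n).


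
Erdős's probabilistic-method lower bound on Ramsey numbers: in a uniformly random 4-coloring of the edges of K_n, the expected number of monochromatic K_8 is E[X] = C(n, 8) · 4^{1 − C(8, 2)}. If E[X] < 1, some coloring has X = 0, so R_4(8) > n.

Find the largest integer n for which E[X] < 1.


We need C(n, 8) · 4^{1 − 28} < 1, i.e. C(n, 8) < 4^{28 − 1} = 18014398509481984.
Check values of n near the boundary:
  n = 404: C(404, 8) = 16415071523485570; 16415071523485570 < 18014398509481984? YES
  n = 405: C(405, 8) = 16745853821188050; 16745853821188050 < 18014398509481984? YES
  n = 406: C(406, 8) = 17082453897995850; 17082453897995850 < 18014398509481984? YES
  n = 407: C(407, 8) = 17424959239309050; 17424959239309050 < 18014398509481984? YES
  n = 408: C(408, 8) = 17773458424095231; 17773458424095231 < 18014398509481984? YES
  n = 409: C(409, 8) = 18128041135797879; 18128041135797879 < 18014398509481984? NO
The largest n with C(n, 8) < 18014398509481984 is n = 408 (where E[X] = 17773458424095231/18014398509481984 ≈ 0.9866251). Hence R_4(8) > 408, i.e. R_4(8) ≥ 409.

Largest n = 408; hence R_4(8) > 408.


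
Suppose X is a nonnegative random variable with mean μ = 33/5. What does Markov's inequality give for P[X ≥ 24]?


μ = E[X] = 33/5, a = 24.
Markov: P[X ≥ 24] ≤ μ/a = (33/5)/24 = 11/40.
Numerically: ≈ 0.27500.
(Since a = 24 > μ = 6.60000, the bound 11/40 is < 1 and informative.)

P[X ≥ 24] ≤ 11/40 ≈ 0.27500.


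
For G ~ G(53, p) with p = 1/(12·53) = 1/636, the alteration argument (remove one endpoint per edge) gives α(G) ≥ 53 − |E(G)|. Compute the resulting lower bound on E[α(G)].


E[|E(G)|] = C(53, 2)·p = 1378 · (1/636) = 13/6.
E[α(G)] ≥ n − E[|E(G)|] = 53 − 13/6 = 305/6.
Numerically: ≈ 50.833333.
(This is only a lower bound; the true E[α(G)] may be larger.)

E[α(G)] ≥ 305/6 ≈ 50.833333.


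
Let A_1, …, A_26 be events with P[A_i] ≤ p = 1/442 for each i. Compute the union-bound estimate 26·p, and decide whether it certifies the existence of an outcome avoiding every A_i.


Union bound: P[∪_{i=1}^{26} A_i] ≤ Σ_i P[A_i] ≤ 26·p = 26·(1/442) = 1/17.
Numerically: 1/17 ≈ 0.0588.
Is 1/17 < 1? YES.
Since P[∪ A_i] ≤ 1/17 < 1, the complement has P[∩ A_i^c] ≥ 1 − 1/17 = 16/17 > 0, so some outcome avoids every A_i.

26·p = 1/17 ≈ 0.0588; existence CERTIFIED by the union bound.


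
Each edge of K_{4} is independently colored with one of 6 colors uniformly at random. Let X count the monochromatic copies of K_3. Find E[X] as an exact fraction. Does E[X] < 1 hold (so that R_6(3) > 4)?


E[X] = C(4, 3) · 6^{1 − 3} = 4 · 6^{−2} = 4/36.
As a reduced fraction: E[X] = 1/9 ≈ 0.11111.
Is E[X] < 1? YES.
Since E[X] < 1, there exists a 6-coloring of K_{4} with no monochromatic K_3; hence R_6(3) > 4.

E[X] = 1/9 ≈ 0.11111; E[X] < 1, so R_6(3) > 4.


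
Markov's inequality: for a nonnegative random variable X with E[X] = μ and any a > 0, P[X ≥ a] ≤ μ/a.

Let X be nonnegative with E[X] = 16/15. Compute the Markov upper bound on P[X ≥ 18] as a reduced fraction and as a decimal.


μ = E[X] = 16/15, a = 18.
Markov: P[X ≥ 18] ≤ μ/a = (16/15)/18 = 8/135.
Numerically: ≈ 0.059259.
(Since a = 18 > μ = 1.066667, the bound 8/135 is < 1 and informative.)

P[X ≥ 18] ≤ 8/135 ≈ 0.059259.


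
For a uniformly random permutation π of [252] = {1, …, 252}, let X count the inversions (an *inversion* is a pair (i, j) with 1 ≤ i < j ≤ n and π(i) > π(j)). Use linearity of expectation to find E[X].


Write X = Σ X_I over the C(252, 2) = 31626 pairs i < j, with X_I the indicator of one inversion.
There are 31626 indicators.
For each fixed pair i < j, the values π(i) and π(j) are two distinct elements of {1, …, 252} in uniformly random order; by symmetry P[π(i) > π(j)] = 1/2.
By linearity: E[X] = 31626 · (1/2) = C(252, 2) · (1/2) = 31626/2 = 15813 ≈ 15813.000.

E[X] = 15813 = 15813.000.


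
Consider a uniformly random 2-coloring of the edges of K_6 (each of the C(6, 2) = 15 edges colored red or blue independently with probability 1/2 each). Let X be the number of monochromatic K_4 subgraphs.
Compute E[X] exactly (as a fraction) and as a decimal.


Let X = Σ_S X_S over the C(6, 4) = 15 subsets S of size 4, where X_S = 1 if the K_4 on S is monochromatic.
For a fixed S, the K_4 on S has C(4, 2) = 6 edges. P[all 6 edges red] = (1/2)^6, and likewise for blue, so P[monochromatic] = 2·(1/2)^6 = 2^{1 − 6} = 1/32.
Summing: E[X] = C(6, 4) · 2^{1 − 6} = 15 · 1/32 = 15/32.
Numerically: E[X] ≈ 0.46875.

E[X] = C(6,4)·2^(1−C(4,2)) = 15/32 ≈ 0.46875.


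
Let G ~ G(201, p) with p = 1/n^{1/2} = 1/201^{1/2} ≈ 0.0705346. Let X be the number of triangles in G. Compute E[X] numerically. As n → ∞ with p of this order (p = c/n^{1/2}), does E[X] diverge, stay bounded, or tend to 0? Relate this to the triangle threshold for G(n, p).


Number of potential triangles: C(201, 3) = 1333300.
Each occurs with probability p³ ≈ (0.0705346)³ ≈ 3.50918217e-04.
By linearity: E[X] = C(201, 3)·p³ ≈ 1333300 · 3.50918217e-04 ≈ 467.879259.
Since α = 1/2 < 1, p = c/n^{1/2} ≫ 1/n is above the triangle threshold p ~ 1/n. Asymptotically E[X] ~ (c³/6)·n^{3(1−α)} = (1³/6)·n^{1.5} → ∞; triangles are abundant w.h.p.

E[X] ≈ 467.879259; in regime p = Θ(1/n^{1/2}) E[X] diverges (above the triangle threshold p ~ 1/n).


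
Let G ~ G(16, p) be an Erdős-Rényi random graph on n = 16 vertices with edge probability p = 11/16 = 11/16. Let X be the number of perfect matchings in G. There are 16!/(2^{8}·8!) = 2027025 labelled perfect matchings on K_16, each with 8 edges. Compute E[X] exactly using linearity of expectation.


K_16 has 16!/(2^{8}·8!) = 2027025 labelled perfect matchings.
For each such perfect matching H, let X_H = 1 if all 8 edges of H are present in G. Then P[X_H = 1] = p^{8} = (11/16)^{8} = 214358881/4294967296.
By linearity: E[X] = Σ_H E[X_H] = 2027025 · p^{8} = 2027025 · 214358881/4294967296 = 434510810759025/4294967296.
Numerically: E[X] ≈ 1.012e+05.

E[X] = 2027025 · (11/16)^{8} = 434510810759025/4294967296 ≈ 1.012e+05.
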